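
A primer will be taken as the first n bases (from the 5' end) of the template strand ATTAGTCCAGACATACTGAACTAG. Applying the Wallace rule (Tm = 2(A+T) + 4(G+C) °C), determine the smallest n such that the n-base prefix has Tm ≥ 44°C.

First 15 bases: ATTAGTCCAGACATA → Tm = 40°C (< 44°C)
First 16 bases: ATTAGTCCAGACATAC → Tm = 44°C (≥ 44°C)
Each additional base adds 2°C (A/T) or 4°C (G/C), so Tm is non-decreasing in n; n = 16 is the first length to reach 44°C.

n = 16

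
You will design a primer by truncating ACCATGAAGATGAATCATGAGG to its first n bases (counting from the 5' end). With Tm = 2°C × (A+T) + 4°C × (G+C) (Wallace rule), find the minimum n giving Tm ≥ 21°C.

n = 8

First 7 bases: ACCATGA → Tm = 20°C (< 21°C)
First 8 bases: ACCATGAA → Tm = 22°C (≥ 21°C)
Since every base adds ≥2°C, Tm only increases with n, so the threshold is first crossed at n = 8.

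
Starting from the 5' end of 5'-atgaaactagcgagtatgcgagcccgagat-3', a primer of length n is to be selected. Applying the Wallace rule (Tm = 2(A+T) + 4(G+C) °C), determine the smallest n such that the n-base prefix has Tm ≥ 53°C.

n = 19

First 18 bases: ATGAAACTAGCGAGTATG → Tm = 50°C (< 53°C)
First 19 bases: ATGAAACTAGCGAGTATGC → Tm = 54°C (≥ 53°C)
Since every base adds ≥2°C, Tm only increases with n, so the threshold is first crossed at n = 19.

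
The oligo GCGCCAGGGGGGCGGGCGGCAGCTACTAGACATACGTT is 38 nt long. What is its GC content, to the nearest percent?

68%

Base counts: G=16, C=10, T=5, A=7
G+C = 16 + 10 = 26 out of 38 bases
%GC = 26/38 × 100 = 68.42% ≈ 68%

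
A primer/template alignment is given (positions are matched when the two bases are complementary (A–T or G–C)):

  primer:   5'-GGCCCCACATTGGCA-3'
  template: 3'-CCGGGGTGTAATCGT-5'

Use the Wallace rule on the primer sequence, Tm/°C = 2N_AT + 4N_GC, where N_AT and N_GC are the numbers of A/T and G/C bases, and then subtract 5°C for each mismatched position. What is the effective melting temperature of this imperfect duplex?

45°C

Primer base counts: A=3, T=2, G=4, C=6 → A+T=5, G+C=10
Perfect-match Tm = 2(5) + 4(10) = 10 + 40 = 50°C
Mismatches (positions where the bases are not complementary): 1 (at position 12)
Effective Tm = 50 − 1×5 = 50 − 5 = 45°C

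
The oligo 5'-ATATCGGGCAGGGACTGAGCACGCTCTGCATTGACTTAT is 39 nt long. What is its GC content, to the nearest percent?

A=9, G=11, T=10, C=9
G+C = 11 + 9 = 20 out of 39 bases
%GC = 20/39 × 100 = 51.28% ≈ 51%

51%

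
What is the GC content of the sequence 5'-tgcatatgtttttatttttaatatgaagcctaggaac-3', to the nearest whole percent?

27%

Base counts: A=11, T=16, G=6, C=4
G+C = 6 + 4 = 10 out of 37 bases
%GC = 10/37 × 100 = 27.03% ≈ 27%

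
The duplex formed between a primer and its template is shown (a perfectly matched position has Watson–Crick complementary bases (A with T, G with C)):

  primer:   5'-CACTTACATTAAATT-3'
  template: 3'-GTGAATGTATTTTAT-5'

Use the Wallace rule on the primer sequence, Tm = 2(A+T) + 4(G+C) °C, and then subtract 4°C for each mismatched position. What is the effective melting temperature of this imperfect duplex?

28°C

Primer base counts: A=6, T=6, G=0, C=3 → A+T=12, G+C=3
Perfect-match Tm = 2(12) + 4(3) = 24 + 12 = 36°C
Mismatches (positions where the bases are not complementary): 2 (at positions 10, 15)
Effective Tm = 36 − 2×4 = 36 − 8 = 28°C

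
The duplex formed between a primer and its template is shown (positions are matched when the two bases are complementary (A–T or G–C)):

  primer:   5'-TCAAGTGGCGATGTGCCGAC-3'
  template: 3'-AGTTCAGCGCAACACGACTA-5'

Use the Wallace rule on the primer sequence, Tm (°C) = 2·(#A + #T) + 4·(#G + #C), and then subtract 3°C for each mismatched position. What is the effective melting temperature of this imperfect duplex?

52°C

Primer base counts: A=4, T=4, G=7, C=5 → A+T=8, G+C=12
Perfect-match Tm = 2(8) + 4(12) = 16 + 48 = 64°C
Mismatches (positions where the bases are not complementary): 4 (at positions 7, 11, 17, 20)
Effective Tm = 64 − 4×3 = 64 − 12 = 52°C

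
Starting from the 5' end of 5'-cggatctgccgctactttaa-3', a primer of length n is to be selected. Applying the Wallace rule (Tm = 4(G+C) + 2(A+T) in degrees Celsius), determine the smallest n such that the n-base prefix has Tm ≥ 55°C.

n = 18

First 17 bases: CGGATCTGCCGCTACTT → Tm = 54°C (< 55°C)
First 18 bases: CGGATCTGCCGCTACTTT → Tm = 56°C (≥ 55°C)
Since every base adds ≥2°C, Tm only increases with n, so the threshold is first crossed at n = 18.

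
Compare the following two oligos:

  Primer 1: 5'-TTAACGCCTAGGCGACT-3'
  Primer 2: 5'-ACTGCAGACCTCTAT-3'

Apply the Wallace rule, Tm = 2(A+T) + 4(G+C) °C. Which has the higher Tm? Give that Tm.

Primer 1: A+T=8, G+C=9 → Tm = 2(8)+4(9) = 52°C
Primer 2: A+T=8, G+C=7 → Tm = 2(8)+4(7) = 44°C
52°C vs 44°C → primer 1 is higher.

Primer 1, 52°C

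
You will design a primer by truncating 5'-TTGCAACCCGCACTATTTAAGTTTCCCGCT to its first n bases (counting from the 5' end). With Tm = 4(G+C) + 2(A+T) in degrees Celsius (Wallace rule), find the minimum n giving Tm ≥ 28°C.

n = 9

First 8 bases: TTGCAACC → Tm = 24°C (< 28°C)
First 9 bases: TTGCAACCC → Tm = 28°C (≥ 28°C)
Each additional base adds 2°C (A/T) or 4°C (G/C), so Tm is non-decreasing in n; n = 9 is the first length to reach 28°C.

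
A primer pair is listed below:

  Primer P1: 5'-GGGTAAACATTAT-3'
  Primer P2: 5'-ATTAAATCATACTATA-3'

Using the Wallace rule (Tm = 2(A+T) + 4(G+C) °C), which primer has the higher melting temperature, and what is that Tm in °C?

Primer P2, 36°C

Primer P1: A+T=9, G+C=4 → Tm = 2(9)+4(4) = 34°C
Primer P2: A+T=14, G+C=2 → Tm = 2(14)+4(2) = 36°C
34°C vs 36°C → primer P2 is higher.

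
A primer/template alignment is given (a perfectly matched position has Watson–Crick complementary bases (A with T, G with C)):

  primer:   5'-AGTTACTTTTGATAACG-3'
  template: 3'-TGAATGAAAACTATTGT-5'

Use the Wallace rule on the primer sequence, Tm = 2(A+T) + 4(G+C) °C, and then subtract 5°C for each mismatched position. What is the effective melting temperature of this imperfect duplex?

34°C

Primer base counts: A=5, T=7, G=3, C=2 → A+T=12, G+C=5
Perfect-match Tm = 2(12) + 4(5) = 24 + 20 = 44°C
Mismatches (positions where the bases are not complementary): 2 (at positions 2, 17)
Effective Tm = 44 − 2×5 = 44 − 10 = 34°C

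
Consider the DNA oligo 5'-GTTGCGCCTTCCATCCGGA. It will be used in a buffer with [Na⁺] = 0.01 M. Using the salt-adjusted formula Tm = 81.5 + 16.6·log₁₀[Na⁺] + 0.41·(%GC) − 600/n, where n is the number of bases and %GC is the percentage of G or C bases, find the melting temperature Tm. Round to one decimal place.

42.6°C

Length n = 19. A=2, T=5, C=7, G=5
G+C = 12, so %GC = 12/19 × 100 = 63.158%
Salt term: 16.6 × (-2) = -33.2
GC term: 0.41 × 63.158 = 25.895; length term: −600/19 = −31.579
Tm = 81.5 + (-33.2) + 25.895 − 31.579 = 42.616 → 42.6°C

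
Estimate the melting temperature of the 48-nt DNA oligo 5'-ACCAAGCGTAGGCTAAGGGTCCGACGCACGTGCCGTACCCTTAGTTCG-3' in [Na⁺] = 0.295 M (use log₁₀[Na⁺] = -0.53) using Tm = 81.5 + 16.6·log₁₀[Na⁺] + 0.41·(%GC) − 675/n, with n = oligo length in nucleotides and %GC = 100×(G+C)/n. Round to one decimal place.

83.4°C

Length n = 48. Base counts: A=10, C=15, G=14, T=9
G+C = 29, so %GC = 29/48 × 100 = 60.417%
Salt term: 16.6 × (-0.53) = -8.798
GC term: 0.41 × 60.417 = 24.771; length term: −675/48 = −14.062
Tm = 81.5 + (-8.798) + 24.771 − 14.062 = 83.411 → 83.4°C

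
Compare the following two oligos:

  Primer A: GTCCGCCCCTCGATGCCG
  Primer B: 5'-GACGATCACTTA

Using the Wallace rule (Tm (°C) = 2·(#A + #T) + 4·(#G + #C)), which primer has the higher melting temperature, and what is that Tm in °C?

Primer A: A+T=4, G+C=14 → Tm = 2(4)+4(14) = 64°C
Primer B: A+T=7, G+C=5 → Tm = 2(7)+4(5) = 34°C
64°C vs 34°C → primer A is higher.

Primer A, 64°C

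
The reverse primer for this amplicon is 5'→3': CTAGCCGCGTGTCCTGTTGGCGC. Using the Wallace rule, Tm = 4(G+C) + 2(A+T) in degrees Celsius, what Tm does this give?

78°C

T=6, G=8, A=1, C=8
So N_AT = 7 and N_GC = 16.
Tm = 2×7 + 4×16 = 78°C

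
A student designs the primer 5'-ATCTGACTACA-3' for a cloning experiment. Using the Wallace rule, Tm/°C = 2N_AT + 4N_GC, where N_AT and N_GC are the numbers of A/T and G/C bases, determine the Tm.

C=3, G=1, T=3, A=4
AT pairs contribute 7, GC pairs contribute 4.
Tm = 4·4 + 2·7 = 16 + 14 = 30°C

30°C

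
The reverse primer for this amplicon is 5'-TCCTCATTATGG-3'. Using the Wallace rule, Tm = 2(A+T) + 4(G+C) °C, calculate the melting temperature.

34°C

Scanning the sequence gives T=5, G=2, C=3, A=2.
AT pairs contribute 7, GC pairs contribute 5.
Tm = 2×7 + 4×5 = 34°C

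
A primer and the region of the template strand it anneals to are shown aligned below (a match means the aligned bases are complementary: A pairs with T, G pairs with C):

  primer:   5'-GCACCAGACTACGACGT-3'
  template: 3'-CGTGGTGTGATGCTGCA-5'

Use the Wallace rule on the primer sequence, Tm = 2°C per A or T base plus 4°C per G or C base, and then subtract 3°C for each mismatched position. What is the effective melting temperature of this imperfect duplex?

Primer base counts: A=5, T=2, G=4, C=6 → A+T=7, G+C=10
Perfect-match Tm = 2(7) + 4(10) = 14 + 40 = 54°C
Mismatches (positions where the bases are not complementary): 1 (at position 7)
Effective Tm = 54 − 1×3 = 54 − 3 = 51°C

51°C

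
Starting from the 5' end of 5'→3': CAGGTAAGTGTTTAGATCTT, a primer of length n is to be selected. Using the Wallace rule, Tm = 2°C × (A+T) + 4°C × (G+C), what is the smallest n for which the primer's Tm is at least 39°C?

First 14 bases: CAGGTAAGTGTTTA → Tm = 38°C (< 39°C)
First 15 bases: CAGGTAAGTGTTTAG → Tm = 42°C (≥ 39°C)
Since every base adds ≥2°C, Tm only increases with n, so the threshold is first crossed at n = 15.

n = 15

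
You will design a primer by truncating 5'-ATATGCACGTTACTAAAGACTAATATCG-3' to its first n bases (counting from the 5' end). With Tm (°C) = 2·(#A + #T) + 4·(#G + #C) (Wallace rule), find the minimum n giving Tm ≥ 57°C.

First 21 bases: ATATGCACGTTACTAAAGACT → Tm = 56°C (< 57°C)
First 22 bases: ATATGCACGTTACTAAAGACTA → Tm = 58°C (≥ 57°C)
Each additional base adds 2°C (A/T) or 4°C (G/C), so Tm is non-decreasing in n; n = 22 is the first length to reach 57°C.

n = 22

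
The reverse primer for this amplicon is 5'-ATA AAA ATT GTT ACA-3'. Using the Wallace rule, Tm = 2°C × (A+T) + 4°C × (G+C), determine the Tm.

34°C

C=1, T=5, A=8, G=1
AT pairs contribute 13, GC pairs contribute 2.
Tm = 2(13) + 4(2) = 26 + 8 = 34°C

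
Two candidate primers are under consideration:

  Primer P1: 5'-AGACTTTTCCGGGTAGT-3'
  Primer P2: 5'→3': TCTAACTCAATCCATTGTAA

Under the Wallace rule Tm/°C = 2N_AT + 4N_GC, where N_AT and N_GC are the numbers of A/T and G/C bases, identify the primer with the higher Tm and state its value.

Primer P2, 52°C

Primer P1: A+T=9, G+C=8 → Tm = 2(9)+4(8) = 50°C
Primer P2: A+T=14, G+C=6 → Tm = 2(14)+4(6) = 52°C
50°C vs 52°C → primer P2 is higher.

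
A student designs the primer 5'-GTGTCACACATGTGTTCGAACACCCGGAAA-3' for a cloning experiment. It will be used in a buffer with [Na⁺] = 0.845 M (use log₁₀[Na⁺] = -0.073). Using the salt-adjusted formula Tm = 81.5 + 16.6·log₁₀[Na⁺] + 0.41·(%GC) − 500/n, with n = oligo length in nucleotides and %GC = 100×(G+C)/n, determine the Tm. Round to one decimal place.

84.1°C

Length n = 30. A=9, C=8, T=6, G=7
G+C = 15, so %GC = 15/30 × 100 = 50%
Salt term: 16.6 × (-0.073) = -1.212
GC term: 0.41 × 50 = 20.5; length term: −500/30 = −16.667
Tm = 81.5 + (-1.212) + 20.5 − 16.667 = 84.121 → 84.1°C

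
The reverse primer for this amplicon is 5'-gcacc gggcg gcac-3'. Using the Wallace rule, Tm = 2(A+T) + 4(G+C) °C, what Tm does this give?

Base counts: A=2, G=6, T=0, C=6
AT pairs contribute 2, GC pairs contribute 12.
Tm = 2(2) + 4(12) = 4 + 48 = 52°C

52°C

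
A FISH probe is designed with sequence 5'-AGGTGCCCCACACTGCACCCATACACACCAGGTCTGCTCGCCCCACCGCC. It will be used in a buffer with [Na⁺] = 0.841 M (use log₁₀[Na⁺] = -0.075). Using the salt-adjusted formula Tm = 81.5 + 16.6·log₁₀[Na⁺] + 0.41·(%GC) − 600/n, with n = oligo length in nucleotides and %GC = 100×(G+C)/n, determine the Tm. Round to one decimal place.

Length n = 50. Scanning the sequence gives G=9, C=25, A=10, T=6.
G+C = 34, so %GC = 34/50 × 100 = 68%
Salt term: 16.6 × (-0.075) = -1.245
GC term: 0.41 × 68 = 27.88; length term: −600/50 = −12
Tm = 81.5 + (-1.245) + 27.88 − 12 = 96.135 → 96.1°C

96.1°C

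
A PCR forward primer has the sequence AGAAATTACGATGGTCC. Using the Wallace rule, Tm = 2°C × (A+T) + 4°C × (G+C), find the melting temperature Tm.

48°C

C=3, T=4, A=6, G=4
A+T = 10, G+C = 7
Tm = 2×10 + 4×7 = 48°C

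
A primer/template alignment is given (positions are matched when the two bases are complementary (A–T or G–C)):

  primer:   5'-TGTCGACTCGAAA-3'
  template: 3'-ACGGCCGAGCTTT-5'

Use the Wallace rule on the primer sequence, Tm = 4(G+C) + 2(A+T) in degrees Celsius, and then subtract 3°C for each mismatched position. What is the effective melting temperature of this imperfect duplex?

Primer base counts: A=4, T=3, G=3, C=3 → A+T=7, G+C=6
Perfect-match Tm = 2(7) + 4(6) = 14 + 24 = 38°C
Mismatches (positions where the bases are not complementary): 2 (at positions 3, 6)
Effective Tm = 38 − 2×3 = 38 − 6 = 32°C

32°C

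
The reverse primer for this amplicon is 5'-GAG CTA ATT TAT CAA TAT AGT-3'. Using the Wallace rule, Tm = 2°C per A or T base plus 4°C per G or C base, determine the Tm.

C=2, G=3, T=8, A=8
So N_AT = 16 and N_GC = 5.
Tm = 4·5 + 2·16 = 20 + 32 = 52°C

52°C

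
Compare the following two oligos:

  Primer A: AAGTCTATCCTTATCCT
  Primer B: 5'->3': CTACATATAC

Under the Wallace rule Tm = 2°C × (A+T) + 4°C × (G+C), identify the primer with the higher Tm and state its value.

Primer A: A+T=11, G+C=6 → Tm = 2(11)+4(6) = 46°C
Primer B: A+T=7, G+C=3 → Tm = 2(7)+4(3) = 26°C
46°C vs 26°C → primer A is higher.

Primer A, 46°C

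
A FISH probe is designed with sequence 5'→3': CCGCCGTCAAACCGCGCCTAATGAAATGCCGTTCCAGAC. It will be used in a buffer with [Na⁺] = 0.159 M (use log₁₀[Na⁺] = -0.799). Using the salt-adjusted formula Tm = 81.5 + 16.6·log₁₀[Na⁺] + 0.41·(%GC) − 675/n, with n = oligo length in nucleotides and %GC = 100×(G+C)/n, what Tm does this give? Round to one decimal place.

75.1°C

Length n = 39. C=15, G=8, A=10, T=6
G+C = 23, so %GC = 23/39 × 100 = 58.974%
Salt term: 16.6 × (-0.799) = -13.263
GC term: 0.41 × 58.974 = 24.179; length term: −675/39 = −17.308
Tm = 81.5 + (-13.263) + 24.179 − 17.308 = 75.108 → 75.1°C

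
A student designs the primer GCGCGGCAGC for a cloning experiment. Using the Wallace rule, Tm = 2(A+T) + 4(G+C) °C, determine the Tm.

C=4, T=0, A=1, G=5
So N_AT = 1 and N_GC = 9.
Tm = 4·9 + 2·1 = 36 + 2 = 38°C

38°C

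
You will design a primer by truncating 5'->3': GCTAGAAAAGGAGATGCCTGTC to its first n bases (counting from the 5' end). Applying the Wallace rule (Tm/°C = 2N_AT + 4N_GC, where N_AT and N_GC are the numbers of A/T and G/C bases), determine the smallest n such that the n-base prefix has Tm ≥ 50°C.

n = 17

First 16 bases: GCTAGAAAAGGAGATG → Tm = 46°C (< 50°C)
First 17 bases: GCTAGAAAAGGAGATGC → Tm = 50°C (≥ 50°C)
Each additional base adds 2°C (A/T) or 4°C (G/C), so Tm is non-decreasing in n; n = 17 is the first length to reach 50°C.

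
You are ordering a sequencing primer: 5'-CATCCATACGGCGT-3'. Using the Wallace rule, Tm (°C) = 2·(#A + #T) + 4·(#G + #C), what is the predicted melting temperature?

Counting bases: A=3, T=3, G=3, C=5
So N_AT = 6 and N_GC = 8.
Tm = 4·8 + 2·6 = 32 + 12 = 44°C

44°C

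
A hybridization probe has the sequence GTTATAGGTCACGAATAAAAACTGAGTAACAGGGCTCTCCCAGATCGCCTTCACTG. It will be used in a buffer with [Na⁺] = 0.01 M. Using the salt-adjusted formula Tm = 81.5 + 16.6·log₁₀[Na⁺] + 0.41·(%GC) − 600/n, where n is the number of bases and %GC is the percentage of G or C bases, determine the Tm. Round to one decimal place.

Length n = 56. Base counts: C=14, A=17, G=12, T=13
G+C = 26, so %GC = 26/56 × 100 = 46.429%
Salt term: 16.6 × (-2) = -33.2
GC term: 0.41 × 46.429 = 19.036; length term: −600/56 = −10.714
Tm = 81.5 + (-33.2) + 19.036 − 10.714 = 56.622 → 56.6°C

56.6°C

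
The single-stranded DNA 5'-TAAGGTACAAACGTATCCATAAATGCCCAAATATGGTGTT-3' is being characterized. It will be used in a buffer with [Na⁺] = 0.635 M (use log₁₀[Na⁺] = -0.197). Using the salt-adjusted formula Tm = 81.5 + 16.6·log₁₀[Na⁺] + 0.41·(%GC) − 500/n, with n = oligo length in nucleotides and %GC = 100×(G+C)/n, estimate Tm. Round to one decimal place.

80.1°C

Length n = 40. Scanning the sequence gives A=15, T=11, C=7, G=7.
G+C = 14, so %GC = 14/40 × 100 = 35%
Salt term: 16.6 × (-0.197) = -3.27
GC term: 0.41 × 35 = 14.35; length term: −500/40 = −12.5
Tm = 81.5 + (-3.27) + 14.35 − 12.5 = 80.08 → 80.1°C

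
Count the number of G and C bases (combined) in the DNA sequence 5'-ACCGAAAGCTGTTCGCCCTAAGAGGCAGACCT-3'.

Base counts: G=8, A=9, T=5, C=10
Total G or C: 8 + 10 = 18

18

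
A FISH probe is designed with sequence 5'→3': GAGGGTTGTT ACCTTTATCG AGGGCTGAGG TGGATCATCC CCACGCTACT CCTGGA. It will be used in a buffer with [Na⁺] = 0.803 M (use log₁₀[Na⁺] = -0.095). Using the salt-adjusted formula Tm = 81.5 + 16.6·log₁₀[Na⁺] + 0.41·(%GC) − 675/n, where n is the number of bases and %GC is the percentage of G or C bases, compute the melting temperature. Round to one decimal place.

90.6°C

Length n = 56. Base counts: T=15, A=10, G=17, C=14
G+C = 31, so %GC = 31/56 × 100 = 55.357%
Salt term: 16.6 × (-0.095) = -1.577
GC term: 0.41 × 55.357 = 22.696; length term: −675/56 = −12.054
Tm = 81.5 + (-1.577) + 22.696 − 12.054 = 90.565 → 90.6°C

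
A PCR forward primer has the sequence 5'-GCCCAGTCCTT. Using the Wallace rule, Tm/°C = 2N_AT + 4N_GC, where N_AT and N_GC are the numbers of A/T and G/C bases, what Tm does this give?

36°C

T=3, G=2, C=5, A=1
AT pairs contribute 4, GC pairs contribute 7.
Tm = 2×4 + 4×7 = 36°C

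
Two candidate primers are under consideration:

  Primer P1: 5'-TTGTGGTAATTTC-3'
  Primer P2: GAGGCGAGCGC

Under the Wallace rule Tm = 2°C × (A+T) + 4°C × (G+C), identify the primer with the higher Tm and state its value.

Primer P1: A+T=9, G+C=4 → Tm = 2(9)+4(4) = 34°C
Primer P2: A+T=2, G+C=9 → Tm = 2(2)+4(9) = 40°C
34°C vs 40°C → primer P2 is higher.

Primer P2, 40°C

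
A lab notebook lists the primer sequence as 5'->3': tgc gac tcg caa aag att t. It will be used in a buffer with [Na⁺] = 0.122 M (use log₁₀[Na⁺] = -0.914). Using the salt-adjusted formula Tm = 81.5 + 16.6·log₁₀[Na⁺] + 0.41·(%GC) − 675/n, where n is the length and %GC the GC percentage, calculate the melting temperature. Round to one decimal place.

48.1°C

Length n = 19. Counting bases: C=4, A=6, G=4, T=5
G+C = 8, so %GC = 8/19 × 100 = 42.105%
Salt term: 16.6 × (-0.914) = -15.172
GC term: 0.41 × 42.105 = 17.263; length term: −675/19 = −35.526
Tm = 81.5 + (-15.172) + 17.263 − 35.526 = 48.065 → 48.1°C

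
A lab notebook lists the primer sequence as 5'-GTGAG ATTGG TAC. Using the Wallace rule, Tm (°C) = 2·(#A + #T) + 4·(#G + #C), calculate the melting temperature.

Scanning the sequence gives C=1, T=4, G=5, A=3.
AT pairs contribute 7, GC pairs contribute 6.
Tm = 2(7) + 4(6) = 14 + 24 = 38°C

38°C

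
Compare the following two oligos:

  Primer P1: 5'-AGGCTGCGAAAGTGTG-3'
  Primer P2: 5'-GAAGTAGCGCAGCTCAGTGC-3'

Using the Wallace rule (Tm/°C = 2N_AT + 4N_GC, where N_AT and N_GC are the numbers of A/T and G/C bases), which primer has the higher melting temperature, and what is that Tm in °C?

Primer P2, 64°C

Primer P1: A+T=7, G+C=9 → Tm = 2(7)+4(9) = 50°C
Primer P2: A+T=8, G+C=12 → Tm = 2(8)+4(12) = 64°C
50°C vs 64°C → primer P2 is higher.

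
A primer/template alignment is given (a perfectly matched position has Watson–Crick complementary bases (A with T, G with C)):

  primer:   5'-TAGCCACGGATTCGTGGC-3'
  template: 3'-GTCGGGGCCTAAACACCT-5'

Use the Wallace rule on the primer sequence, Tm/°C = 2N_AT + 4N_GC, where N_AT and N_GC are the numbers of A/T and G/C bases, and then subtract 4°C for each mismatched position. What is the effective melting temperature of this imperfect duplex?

42°C

Primer base counts: A=3, T=4, G=6, C=5 → A+T=7, G+C=11
Perfect-match Tm = 2(7) + 4(11) = 14 + 44 = 58°C
Mismatches (positions where the bases are not complementary): 4 (at positions 1, 6, 13, 18)
Effective Tm = 58 − 4×4 = 58 − 16 = 42°C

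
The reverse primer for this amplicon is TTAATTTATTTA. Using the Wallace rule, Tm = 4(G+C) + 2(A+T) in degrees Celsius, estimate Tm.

Base counts: C=0, G=0, T=8, A=4
AT pairs contribute 12, GC pairs contribute 0.
Tm = 2×12 + 4×0 = 24°C

24°C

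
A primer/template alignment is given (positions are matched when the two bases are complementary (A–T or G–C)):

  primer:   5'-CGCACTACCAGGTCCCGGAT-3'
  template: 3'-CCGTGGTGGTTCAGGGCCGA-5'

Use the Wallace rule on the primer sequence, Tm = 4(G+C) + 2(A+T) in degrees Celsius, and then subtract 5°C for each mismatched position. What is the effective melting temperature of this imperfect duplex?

Primer base counts: A=4, T=3, G=5, C=8 → A+T=7, G+C=13
Perfect-match Tm = 2(7) + 4(13) = 14 + 52 = 66°C
Mismatches (positions where the bases are not complementary): 4 (at positions 1, 6, 11, 19)
Effective Tm = 66 − 4×5 = 66 − 20 = 46°C

46°C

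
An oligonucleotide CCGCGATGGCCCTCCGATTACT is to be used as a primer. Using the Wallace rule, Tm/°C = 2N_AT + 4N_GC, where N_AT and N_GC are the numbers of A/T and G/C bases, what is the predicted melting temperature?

Scanning the sequence gives A=3, G=5, T=5, C=9.
AT pairs contribute 8, GC pairs contribute 14.
Tm = 2(8) + 4(14) = 16 + 56 = 72°C

72°C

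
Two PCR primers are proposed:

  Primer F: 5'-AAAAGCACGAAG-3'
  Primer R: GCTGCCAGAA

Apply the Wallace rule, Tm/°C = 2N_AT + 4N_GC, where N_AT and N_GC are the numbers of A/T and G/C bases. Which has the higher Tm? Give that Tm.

Primer F, 34°C

Primer F: A+T=7, G+C=5 → Tm = 2(7)+4(5) = 34°C
Primer R: A+T=4, G+C=6 → Tm = 2(4)+4(6) = 32°C
34°C vs 32°C → primer F is higher.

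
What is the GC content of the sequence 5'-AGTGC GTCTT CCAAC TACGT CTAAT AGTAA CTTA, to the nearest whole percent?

38%

Base counts: T=11, C=8, G=5, A=10
G+C = 5 + 8 = 13 out of 34 bases
%GC = 13/34 × 100 = 38.24% ≈ 38%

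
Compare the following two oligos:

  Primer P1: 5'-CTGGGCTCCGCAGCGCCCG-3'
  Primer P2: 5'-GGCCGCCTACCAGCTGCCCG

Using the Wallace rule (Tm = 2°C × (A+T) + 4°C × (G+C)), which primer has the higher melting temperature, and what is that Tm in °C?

Primer P2, 72°C

Primer P1: A+T=3, G+C=16 → Tm = 2(3)+4(16) = 70°C
Primer P2: A+T=4, G+C=16 → Tm = 2(4)+4(16) = 72°C
70°C vs 72°C → primer P2 is higher.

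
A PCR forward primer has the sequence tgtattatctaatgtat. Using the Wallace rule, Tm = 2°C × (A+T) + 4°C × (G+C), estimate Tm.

T=9, G=2, A=5, C=1
A+T = 14, G+C = 3
Tm = 2(14) + 4(3) = 28 + 12 = 40°C

40°C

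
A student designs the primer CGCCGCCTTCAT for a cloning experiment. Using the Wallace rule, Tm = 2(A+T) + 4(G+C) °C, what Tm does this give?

40°C

Scanning the sequence gives T=3, C=6, G=2, A=1.
A+T = 4, G+C = 8
Tm = 2(4) + 4(8) = 8 + 32 = 40°C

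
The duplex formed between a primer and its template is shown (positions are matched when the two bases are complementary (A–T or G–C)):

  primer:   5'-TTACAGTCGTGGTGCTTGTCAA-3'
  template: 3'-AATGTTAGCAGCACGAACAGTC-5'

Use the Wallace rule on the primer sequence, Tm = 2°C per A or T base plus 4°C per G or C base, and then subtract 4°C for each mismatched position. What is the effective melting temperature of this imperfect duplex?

Primer base counts: A=4, T=8, G=6, C=4 → A+T=12, G+C=10
Perfect-match Tm = 2(12) + 4(10) = 24 + 40 = 64°C
Mismatches (positions where the bases are not complementary): 3 (at positions 6, 11, 22)
Effective Tm = 64 − 3×4 = 64 − 12 = 52°C

52°C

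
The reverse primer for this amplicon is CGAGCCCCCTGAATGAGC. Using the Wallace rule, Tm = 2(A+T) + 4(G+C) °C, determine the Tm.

60°C

Scanning the sequence gives G=5, T=2, A=4, C=7.
A+T = 6, G+C = 12
Tm = 2(6) + 4(12) = 12 + 48 = 60°C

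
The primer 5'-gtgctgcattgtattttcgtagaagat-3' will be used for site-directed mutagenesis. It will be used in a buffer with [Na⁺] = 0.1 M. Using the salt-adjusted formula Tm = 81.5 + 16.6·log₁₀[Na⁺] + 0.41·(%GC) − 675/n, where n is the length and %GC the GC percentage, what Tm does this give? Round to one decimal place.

Length n = 27. Base counts: C=3, G=7, T=11, A=6
G+C = 10, so %GC = 10/27 × 100 = 37.037%
Salt term: 16.6 × (-1) = -16.6
GC term: 0.41 × 37.037 = 15.185; length term: −675/27 = −25
Tm = 81.5 + (-16.6) + 15.185 − 25 = 55.085 → 55.1°C

55.1°C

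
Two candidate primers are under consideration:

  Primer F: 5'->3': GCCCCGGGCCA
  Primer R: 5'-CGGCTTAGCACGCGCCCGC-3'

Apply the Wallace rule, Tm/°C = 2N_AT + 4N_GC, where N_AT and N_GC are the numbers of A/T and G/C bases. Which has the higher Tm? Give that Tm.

Primer R, 68°C

Primer F: A+T=1, G+C=10 → Tm = 2(1)+4(10) = 42°C
Primer R: A+T=4, G+C=15 → Tm = 2(4)+4(15) = 68°C
42°C vs 68°C → primer R is higher.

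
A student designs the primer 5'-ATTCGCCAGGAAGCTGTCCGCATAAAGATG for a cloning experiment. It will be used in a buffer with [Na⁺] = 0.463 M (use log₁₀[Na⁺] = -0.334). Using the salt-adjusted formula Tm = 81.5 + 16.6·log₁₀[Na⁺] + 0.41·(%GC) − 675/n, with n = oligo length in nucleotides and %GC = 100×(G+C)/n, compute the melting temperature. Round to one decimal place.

Length n = 30. Counting bases: T=6, A=9, C=7, G=8
G+C = 15, so %GC = 15/30 × 100 = 50%
Salt term: 16.6 × (-0.334) = -5.544
GC term: 0.41 × 50 = 20.5; length term: −675/30 = −22.5
Tm = 81.5 + (-5.544) + 20.5 − 22.5 = 73.956 → 74.0°C

74.0°C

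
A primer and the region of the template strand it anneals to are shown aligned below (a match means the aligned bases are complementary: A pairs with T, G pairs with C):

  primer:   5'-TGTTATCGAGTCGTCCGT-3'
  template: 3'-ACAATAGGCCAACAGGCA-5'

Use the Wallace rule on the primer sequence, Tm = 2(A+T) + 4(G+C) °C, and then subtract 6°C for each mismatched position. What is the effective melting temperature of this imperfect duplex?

36°C

Primer base counts: A=2, T=7, G=5, C=4 → A+T=9, G+C=9
Perfect-match Tm = 2(9) + 4(9) = 18 + 36 = 54°C
Mismatches (positions where the bases are not complementary): 3 (at positions 8, 9, 12)
Effective Tm = 54 − 3×6 = 54 − 18 = 36°C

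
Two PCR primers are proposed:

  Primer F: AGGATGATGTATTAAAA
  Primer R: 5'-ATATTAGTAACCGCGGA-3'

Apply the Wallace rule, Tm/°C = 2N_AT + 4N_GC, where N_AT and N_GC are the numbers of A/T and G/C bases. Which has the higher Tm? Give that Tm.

Primer R, 48°C

Primer F: A+T=13, G+C=4 → Tm = 2(13)+4(4) = 42°C
Primer R: A+T=10, G+C=7 → Tm = 2(10)+4(7) = 48°C
42°C vs 48°C → primer R is higher.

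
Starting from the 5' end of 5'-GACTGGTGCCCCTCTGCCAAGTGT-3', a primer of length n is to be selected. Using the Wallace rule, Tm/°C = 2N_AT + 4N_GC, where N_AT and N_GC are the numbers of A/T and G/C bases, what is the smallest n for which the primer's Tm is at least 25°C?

First 7 bases: GACTGGT → Tm = 22°C (< 25°C)
First 8 bases: GACTGGTG → Tm = 26°C (≥ 25°C)
Each additional base adds 2°C (A/T) or 4°C (G/C), so Tm is non-decreasing in n; n = 8 is the first length to reach 25°C.

n = 8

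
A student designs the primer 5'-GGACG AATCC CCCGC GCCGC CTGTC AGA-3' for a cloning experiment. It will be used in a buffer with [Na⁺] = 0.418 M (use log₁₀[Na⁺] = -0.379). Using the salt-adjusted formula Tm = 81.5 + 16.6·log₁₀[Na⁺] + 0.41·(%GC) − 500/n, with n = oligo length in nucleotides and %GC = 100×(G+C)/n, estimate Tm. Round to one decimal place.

Length n = 28. Scanning the sequence gives A=5, T=3, C=12, G=8.
G+C = 20, so %GC = 20/28 × 100 = 71.429%
Salt term: 16.6 × (-0.379) = -6.291
GC term: 0.41 × 71.429 = 29.286; length term: −500/28 = −17.857
Tm = 81.5 + (-6.291) + 29.286 − 17.857 = 86.638 → 86.6°C

86.6°C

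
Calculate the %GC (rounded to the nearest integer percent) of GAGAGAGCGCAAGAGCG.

65%

Scanning the sequence gives C=3, T=0, G=8, A=6.
G+C = 8 + 3 = 11 out of 17 bases
%GC = 11/17 × 100 = 64.71% ≈ 65%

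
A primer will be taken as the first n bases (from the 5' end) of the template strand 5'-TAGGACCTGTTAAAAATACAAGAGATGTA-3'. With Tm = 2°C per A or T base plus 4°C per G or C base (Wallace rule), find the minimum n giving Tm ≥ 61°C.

First 23 bases: TAGGACCTGTTAAAAATACAAGA → Tm = 60°C (< 61°C)
First 24 bases: TAGGACCTGTTAAAAATACAAGAG → Tm = 64°C (≥ 61°C)
Each additional base adds 2°C (A/T) or 4°C (G/C), so Tm is non-decreasing in n; n = 24 is the first length to reach 61°C.

n = 24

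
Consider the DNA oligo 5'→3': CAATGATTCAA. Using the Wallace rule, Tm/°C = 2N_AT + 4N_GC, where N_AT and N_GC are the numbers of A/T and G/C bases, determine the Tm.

Scanning the sequence gives A=5, T=3, G=1, C=2.
A+T = 8, G+C = 3
Tm = 4·3 + 2·8 = 12 + 16 = 28°C

28°C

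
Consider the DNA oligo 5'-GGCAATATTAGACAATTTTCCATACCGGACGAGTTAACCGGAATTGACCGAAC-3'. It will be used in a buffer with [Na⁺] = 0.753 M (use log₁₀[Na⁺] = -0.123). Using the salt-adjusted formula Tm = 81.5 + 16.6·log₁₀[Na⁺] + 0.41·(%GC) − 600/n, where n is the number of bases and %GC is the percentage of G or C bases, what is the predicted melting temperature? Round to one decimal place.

Length n = 53. Counting bases: G=11, A=18, T=12, C=12
G+C = 23, so %GC = 23/53 × 100 = 43.396%
Salt term: 16.6 × (-0.123) = -2.042
GC term: 0.41 × 43.396 = 17.792; length term: −600/53 = −11.321
Tm = 81.5 + (-2.042) + 17.792 − 11.321 = 85.929 → 85.9°C

85.9°C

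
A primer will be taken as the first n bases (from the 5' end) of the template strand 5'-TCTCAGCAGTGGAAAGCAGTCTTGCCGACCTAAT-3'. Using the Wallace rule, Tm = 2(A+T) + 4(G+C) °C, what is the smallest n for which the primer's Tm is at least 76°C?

First 24 bases: TCTCAGCAGTGGAAAGCAGTCTTG → Tm = 72°C (< 76°C)
First 25 bases: TCTCAGCAGTGGAAAGCAGTCTTGC → Tm = 76°C (≥ 76°C)
Each additional base adds 2°C (A/T) or 4°C (G/C), so Tm is non-decreasing in n; n = 25 is the first length to reach 76°C.

n = 25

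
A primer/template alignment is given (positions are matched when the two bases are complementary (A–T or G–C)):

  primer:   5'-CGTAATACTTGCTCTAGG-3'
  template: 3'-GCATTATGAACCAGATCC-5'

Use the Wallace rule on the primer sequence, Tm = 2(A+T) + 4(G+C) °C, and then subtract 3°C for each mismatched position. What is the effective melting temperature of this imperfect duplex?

Primer base counts: A=4, T=6, G=4, C=4 → A+T=10, G+C=8
Perfect-match Tm = 2(10) + 4(8) = 20 + 32 = 52°C
Mismatches (positions where the bases are not complementary): 1 (at position 12)
Effective Tm = 52 − 1×3 = 52 − 3 = 49°C

49°C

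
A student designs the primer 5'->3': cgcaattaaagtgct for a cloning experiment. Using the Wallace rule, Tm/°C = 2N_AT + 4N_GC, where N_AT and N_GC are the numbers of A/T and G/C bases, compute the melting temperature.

42°C

Counting bases: C=3, G=3, A=5, T=4
So N_AT = 9 and N_GC = 6.
Tm = 4·6 + 2·9 = 24 + 18 = 42°C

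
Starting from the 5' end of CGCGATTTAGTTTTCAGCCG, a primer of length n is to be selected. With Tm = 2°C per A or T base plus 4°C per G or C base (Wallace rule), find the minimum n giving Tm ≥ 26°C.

n = 9

First 8 bases: CGCGATTT → Tm = 24°C (< 26°C)
First 9 bases: CGCGATTTA → Tm = 26°C (≥ 26°C)
Since every base adds ≥2°C, Tm only increases with n, so the threshold is first crossed at n = 9.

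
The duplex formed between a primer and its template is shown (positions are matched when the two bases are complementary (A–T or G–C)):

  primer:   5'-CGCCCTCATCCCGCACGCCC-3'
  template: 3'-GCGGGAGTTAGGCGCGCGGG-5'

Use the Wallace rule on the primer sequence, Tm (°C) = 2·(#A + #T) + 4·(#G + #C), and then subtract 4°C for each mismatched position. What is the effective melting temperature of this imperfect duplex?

Primer base counts: A=2, T=2, G=3, C=13 → A+T=4, G+C=16
Perfect-match Tm = 2(4) + 4(16) = 8 + 64 = 72°C
Mismatches (positions where the bases are not complementary): 3 (at positions 9, 10, 15)
Effective Tm = 72 − 3×4 = 72 − 12 = 60°C

60°C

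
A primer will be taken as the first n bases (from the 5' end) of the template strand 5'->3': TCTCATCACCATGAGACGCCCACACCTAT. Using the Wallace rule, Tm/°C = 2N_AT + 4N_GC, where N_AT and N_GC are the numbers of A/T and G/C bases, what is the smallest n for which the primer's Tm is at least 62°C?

First 19 bases: TCTCATCACCATGAGACGC → Tm = 58°C (< 62°C)
First 20 bases: TCTCATCACCATGAGACGCC → Tm = 62°C (≥ 62°C)
Since every base adds ≥2°C, Tm only increases with n, so the threshold is first crossed at n = 20.

n = 20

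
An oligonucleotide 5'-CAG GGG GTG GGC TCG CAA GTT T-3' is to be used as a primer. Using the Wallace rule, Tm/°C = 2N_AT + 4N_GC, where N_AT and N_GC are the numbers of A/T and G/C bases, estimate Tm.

Base counts: T=5, G=10, A=3, C=4
A+T = 8, G+C = 14
Tm = 2(8) + 4(14) = 16 + 56 = 72°C

72°C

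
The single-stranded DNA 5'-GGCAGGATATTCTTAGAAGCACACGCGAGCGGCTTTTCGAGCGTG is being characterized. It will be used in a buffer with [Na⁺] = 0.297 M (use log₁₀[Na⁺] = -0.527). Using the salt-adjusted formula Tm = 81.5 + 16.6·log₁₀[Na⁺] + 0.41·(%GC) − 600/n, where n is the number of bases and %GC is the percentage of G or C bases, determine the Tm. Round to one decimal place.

82.2°C

Length n = 45. Counting bases: A=10, G=15, T=10, C=10
G+C = 25, so %GC = 25/45 × 100 = 55.556%
Salt term: 16.6 × (-0.527) = -8.748
GC term: 0.41 × 55.556 = 22.778; length term: −600/45 = −13.333
Tm = 81.5 + (-8.748) + 22.778 − 13.333 = 82.197 → 82.2°C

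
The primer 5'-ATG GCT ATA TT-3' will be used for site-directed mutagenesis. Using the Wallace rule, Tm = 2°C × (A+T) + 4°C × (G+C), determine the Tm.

Scanning the sequence gives A=3, G=2, T=5, C=1.
A+T = 8, G+C = 3
Tm = 2(8) + 4(3) = 16 + 12 = 28°C

28°C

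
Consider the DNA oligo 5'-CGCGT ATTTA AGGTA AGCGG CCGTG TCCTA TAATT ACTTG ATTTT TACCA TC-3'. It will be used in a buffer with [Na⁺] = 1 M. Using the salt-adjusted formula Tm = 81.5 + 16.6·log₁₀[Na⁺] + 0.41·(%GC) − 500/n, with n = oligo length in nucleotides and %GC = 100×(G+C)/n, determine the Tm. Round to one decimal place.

88.4°C

Length n = 52. A=12, C=11, T=19, G=10
G+C = 21, so %GC = 21/52 × 100 = 40.385%
Salt term: 16.6 × (0) = 0
GC term: 0.41 × 40.385 = 16.558; length term: −500/52 = −9.615
Tm = 81.5 + (0) + 16.558 − 9.615 = 88.443 → 88.4°C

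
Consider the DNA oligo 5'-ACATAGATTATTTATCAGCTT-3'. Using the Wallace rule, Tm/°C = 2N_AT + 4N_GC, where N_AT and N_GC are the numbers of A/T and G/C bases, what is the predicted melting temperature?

Scanning the sequence gives G=2, T=9, C=3, A=7.
AT pairs contribute 16, GC pairs contribute 5.
Tm = 2(16) + 4(5) = 32 + 20 = 52°C

52°C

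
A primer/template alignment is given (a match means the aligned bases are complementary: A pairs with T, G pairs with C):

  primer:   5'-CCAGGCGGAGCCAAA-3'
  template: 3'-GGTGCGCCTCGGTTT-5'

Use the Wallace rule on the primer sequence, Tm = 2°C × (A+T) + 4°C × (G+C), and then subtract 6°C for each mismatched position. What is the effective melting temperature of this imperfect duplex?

Primer base counts: A=5, T=0, G=5, C=5 → A+T=5, G+C=10
Perfect-match Tm = 2(5) + 4(10) = 10 + 40 = 50°C
Mismatches (positions where the bases are not complementary): 1 (at position 4)
Effective Tm = 50 − 1×6 = 50 − 6 = 44°C

44°C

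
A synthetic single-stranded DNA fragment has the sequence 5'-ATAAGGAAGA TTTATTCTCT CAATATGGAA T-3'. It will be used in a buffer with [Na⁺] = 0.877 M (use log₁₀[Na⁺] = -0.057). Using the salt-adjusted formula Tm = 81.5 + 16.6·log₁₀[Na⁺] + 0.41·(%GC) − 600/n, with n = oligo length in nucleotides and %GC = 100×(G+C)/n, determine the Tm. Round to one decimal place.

71.8°C

Length n = 31. Base counts: G=5, A=12, T=11, C=3
G+C = 8, so %GC = 8/31 × 100 = 25.806%
Salt term: 16.6 × (-0.057) = -0.946
GC term: 0.41 × 25.806 = 10.58; length term: −600/31 = −19.355
Tm = 81.5 + (-0.946) + 10.58 − 19.355 = 71.779 → 71.8°C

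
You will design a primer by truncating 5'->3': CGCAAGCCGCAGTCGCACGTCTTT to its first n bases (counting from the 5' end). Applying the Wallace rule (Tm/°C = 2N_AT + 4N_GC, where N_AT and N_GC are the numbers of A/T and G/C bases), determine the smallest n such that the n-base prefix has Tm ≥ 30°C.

First 8 bases: CGCAAGCC → Tm = 28°C (< 30°C)
First 9 bases: CGCAAGCCG → Tm = 32°C (≥ 30°C)
Since every base adds ≥2°C, Tm only increases with n, so the threshold is first crossed at n = 9.

n = 9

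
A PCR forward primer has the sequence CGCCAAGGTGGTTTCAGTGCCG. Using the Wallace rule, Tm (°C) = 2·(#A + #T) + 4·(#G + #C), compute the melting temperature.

Base counts: T=5, C=6, G=8, A=3
A+T = 8, G+C = 14
Tm = 4·14 + 2·8 = 56 + 16 = 72°C

72°C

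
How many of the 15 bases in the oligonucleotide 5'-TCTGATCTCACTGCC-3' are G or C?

8

A=2, C=6, T=5, G=2
G+C = 2 + 6 = 8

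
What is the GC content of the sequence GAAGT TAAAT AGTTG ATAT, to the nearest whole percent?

Scanning the sequence gives G=4, A=8, T=7, C=0.
G+C = 4 + 0 = 4 out of 19 bases
%GC = 4/19 × 100 = 21.05% ≈ 21%

21%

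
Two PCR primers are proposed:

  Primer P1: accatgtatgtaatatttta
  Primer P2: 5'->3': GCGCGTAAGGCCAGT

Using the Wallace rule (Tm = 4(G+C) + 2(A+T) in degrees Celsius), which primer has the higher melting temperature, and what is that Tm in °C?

Primer P2, 50°C

Primer P1: A+T=16, G+C=4 → Tm = 2(16)+4(4) = 48°C
Primer P2: A+T=5, G+C=10 → Tm = 2(5)+4(10) = 50°C
48°C vs 50°C → primer P2 is higher.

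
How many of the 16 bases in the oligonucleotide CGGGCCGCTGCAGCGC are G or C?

14

Scanning the sequence gives G=7, T=1, A=1, C=7.
G+C = 7 + 7 = 14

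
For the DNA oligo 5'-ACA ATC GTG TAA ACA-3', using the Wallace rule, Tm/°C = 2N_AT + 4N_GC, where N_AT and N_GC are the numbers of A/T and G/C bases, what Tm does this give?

40°C

Counting bases: A=7, T=3, G=2, C=3
So N_AT = 10 and N_GC = 5.
Tm = 2(10) + 4(5) = 20 + 20 = 40°C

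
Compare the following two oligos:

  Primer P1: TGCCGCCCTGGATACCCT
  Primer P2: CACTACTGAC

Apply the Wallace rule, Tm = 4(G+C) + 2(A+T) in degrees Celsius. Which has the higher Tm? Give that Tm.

Primer P1: A+T=6, G+C=12 → Tm = 2(6)+4(12) = 60°C
Primer P2: A+T=5, G+C=5 → Tm = 2(5)+4(5) = 30°C
60°C vs 30°C → primer P1 is higher.

Primer P1, 60°C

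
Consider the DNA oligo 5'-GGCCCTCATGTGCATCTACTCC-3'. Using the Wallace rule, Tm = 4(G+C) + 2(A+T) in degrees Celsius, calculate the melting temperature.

70°C

Scanning the sequence gives G=4, T=6, C=9, A=3.
So N_AT = 9 and N_GC = 13.
Tm = 2×9 + 4×13 = 70°C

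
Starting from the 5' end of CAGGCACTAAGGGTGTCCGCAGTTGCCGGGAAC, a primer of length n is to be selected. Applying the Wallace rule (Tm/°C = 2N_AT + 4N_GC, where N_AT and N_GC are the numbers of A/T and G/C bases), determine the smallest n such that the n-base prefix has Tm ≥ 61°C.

First 18 bases: CAGGCACTAAGGGTGTCC → Tm = 58°C (< 61°C)
First 19 bases: CAGGCACTAAGGGTGTCCG → Tm = 62°C (≥ 61°C)
Since every base adds ≥2°C, Tm only increases with n, so the threshold is first crossed at n = 19.

n = 19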